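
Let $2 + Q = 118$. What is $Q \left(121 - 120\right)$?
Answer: $116$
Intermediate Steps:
$Q = 116$ ($Q = -2 + 118 = 116$)
$Q \left(121 - 120\right) = 116 \left(121 - 120\right) = 116 \cdot 1 = 116$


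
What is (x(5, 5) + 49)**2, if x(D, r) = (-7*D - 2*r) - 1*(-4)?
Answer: 64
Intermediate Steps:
x(D, r) = 4 - 7*D - 2*r (x(D, r) = (-7*D - 2*r) + 4 = 4 - 7*D - 2*r)
(x(5, 5) + 49)**2 = ((4 - 7*5 - 2*5) + 49)**2 = ((4 - 35 - 10) + 49)**2 = (-41 + 49)**2 = 8**2 = 64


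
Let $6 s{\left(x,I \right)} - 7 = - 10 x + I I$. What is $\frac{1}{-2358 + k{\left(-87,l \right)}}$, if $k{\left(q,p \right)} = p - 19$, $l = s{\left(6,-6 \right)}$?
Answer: $- \frac{6}{14279} \approx -0.0004202$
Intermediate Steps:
$s{\left(x,I \right)} = \frac{7}{6} - \frac{5 x}{3} + \frac{I^{2}}{6}$ ($s{\left(x,I \right)} = \frac{7}{6} + \frac{- 10 x + I I}{6} = \frac{7}{6} + \frac{- 10 x + I^{2}}{6} = \frac{7}{6} + \frac{I^{2} - 10 x}{6} = \frac{7}{6} + \left(- \frac{5 x}{3} + \frac{I^{2}}{6}\right) = \frac{7}{6} - \frac{5 x}{3} + \frac{I^{2}}{6}$)
$l = - \frac{17}{6}$ ($l = \frac{7}{6} - 10 + \frac{\left(-6\right)^{2}}{6} = \frac{7}{6} - 10 + \frac{1}{6} \cdot 36 = \frac{7}{6} - 10 + 6 = - \frac{17}{6} \approx -2.8333$)
$k{\left(q,p \right)} = -19 + p$
$\frac{1}{-2358 + k{\left(-87,l \right)}} = \frac{1}{-2358 - \frac{131}{6}} = \frac{1}{- \frac{14279}{6}} = - \frac{6}{14279}$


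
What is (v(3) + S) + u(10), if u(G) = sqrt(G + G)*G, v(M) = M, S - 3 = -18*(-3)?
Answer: 60 + 20*sqrt(5) ≈ 104.72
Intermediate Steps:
S = 57 (S = 3 - 18*(-3) = 3 + 54 = 57)
u(G) = sqrt(2)*G**(3/2) (u(G) = sqrt(2*G)*G = (sqrt(2)*sqrt(G))*G = sqrt(2)*G**(3/2))
(v(3) + S) + u(10) = (3 + 57) + sqrt(2)*10**(3/2) = 60 + sqrt(2)*(10*sqrt(10)) = 60 + 20*sqrt(5)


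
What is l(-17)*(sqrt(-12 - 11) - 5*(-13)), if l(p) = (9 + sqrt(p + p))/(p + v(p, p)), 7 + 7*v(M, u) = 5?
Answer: -7*(9 + I*sqrt(34))*(65 + I*sqrt(23))/121 ≈ -32.225 - 24.423*I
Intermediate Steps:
v(M, u) = -2/7 (v(M, u) = -1 + (1/7)*5 = -1 + 5/7 = -2/7)
l(p) = (9 + sqrt(2)*sqrt(p))/(-2/7 + p) (l(p) = (9 + sqrt(p + p))/(p - 2/7) = (9 + sqrt(2*p))/(-2/7 + p) = (9 + sqrt(2)*sqrt(p))/(-2/7 + p))
l(-17)*(sqrt(-12 - 11) - 5*(-13)) = (7*(9 + sqrt(2)*sqrt(-17))/(-2 + 7*(-17)))*(sqrt(-12 - 11) - 5*(-13)) = (7*(9 + sqrt(2)*(I*sqrt(17)))/(-2 - 119))*(sqrt(-23) + 65) = (7*(9 + I*sqrt(34))/(-121))*(I*sqrt(23) + 65) = (7*(-1/121)*(9 + I*sqrt(34)))*(65 + I*sqrt(23)) = (-63/121 - 7*I*sqrt(34)/121)*(65 + I*sqrt(23)) = (65 + I*sqrt(23))*(-63/121 - 7*I*sqrt(34)/121)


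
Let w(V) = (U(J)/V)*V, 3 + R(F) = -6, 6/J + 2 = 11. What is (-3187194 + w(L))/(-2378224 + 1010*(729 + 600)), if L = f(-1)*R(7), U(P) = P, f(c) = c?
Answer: 4780790/1553901 ≈ 3.0766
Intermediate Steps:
J = ⅔ (J = 6/(-2 + 11) = 6/9 = 6*(⅑) = ⅔ ≈ 0.66667)
R(F) = -9 (R(F) = -3 - 6 = -9)
L = 9 (L = -1*(-9) = 9)
w(V) = ⅔ (w(V) = (2/(3*V))*V = ⅔)
(-3187194 + w(L))/(-2378224 + 1010*(729 + 600)) = (-3187194 + ⅔)/(-2378224 + 1010*(729 + 600)) = -9561580/(3*(-2378224 + 1010*1329)) = -9561580/(3*(-2378224 + 1342290)) = -9561580/3/(-1035934) = -9561580/3*(-1/1035934) = 4780790/1553901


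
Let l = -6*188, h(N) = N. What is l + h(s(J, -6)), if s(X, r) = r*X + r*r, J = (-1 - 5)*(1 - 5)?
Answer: -1236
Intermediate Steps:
J = 24 (J = -6*(-4) = 24)
s(X, r) = r² + X*r (s(X, r) = X*r + r² = r² + X*r)
l = -1128
l + h(s(J, -6)) = -1128 - 6*(24 - 6) = -1128 - 6*18 = -1128 - 108 = -1236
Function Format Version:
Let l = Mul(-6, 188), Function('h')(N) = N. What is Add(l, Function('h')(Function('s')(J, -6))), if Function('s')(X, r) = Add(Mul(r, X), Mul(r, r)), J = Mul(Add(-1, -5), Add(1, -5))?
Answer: -1236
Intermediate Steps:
J = 24 (J = Mul(-6, -4) = 24)
Function('s')(X, r) = Add(Pow(r, 2), Mul(X, r)) (Function('s')(X, r) = Add(Mul(X, r), Pow(r, 2)) = Add(Pow(r, 2), Mul(X, r)))
l = -1128
Add(l, Function('h')(Function('s')(J, -6))) = Add(-1128, Mul(-6, Add(24, -6))) = Add(-1128, Mul(-6, 18)) = Add(-1128, -108) = -1236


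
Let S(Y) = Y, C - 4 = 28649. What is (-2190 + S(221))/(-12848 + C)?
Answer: -1969/15805 ≈ -0.12458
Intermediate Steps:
C = 28653 (C = 4 + 28649 = 28653)
(-2190 + S(221))/(-12848 + C) = (-2190 + 221)/(-12848 + 28653) = -1969/15805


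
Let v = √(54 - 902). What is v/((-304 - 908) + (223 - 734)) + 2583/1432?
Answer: 2583/1432 - 4*I*√53/1723 ≈ 1.8038 - 0.016901*I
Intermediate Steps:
v = 4*I*√53 (v = √(-848) = 4*I*√53 ≈ 29.12*I)
v/((-304 - 908) + (223 - 734)) + 2583/1432 = (4*I*√53)/((-304 - 908) + (223 - 734)) + 2583/1432 = (4*I*√53)/(-1212 - 511) + 2583*(1/1432) = (4*I*√53)/(-1723) + 2583/1432 = (4*I*√53)*(-1/1723) + 2583/1432 = -4*I*√53/1723 + 2583/1432 = 2583/1432 - 4*I*√53/1723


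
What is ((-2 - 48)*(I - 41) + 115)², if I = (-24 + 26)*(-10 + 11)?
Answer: 4264225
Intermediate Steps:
I = 2 (I = 2*1 = 2)
((-2 - 48)*(I - 41) + 115)² = ((-2 - 48)*(2 - 41) + 115)² = (-50*(-39) + 115)² = (1950 + 115)² = 2065² = 4264225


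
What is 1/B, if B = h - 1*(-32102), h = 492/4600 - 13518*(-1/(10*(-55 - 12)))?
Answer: 77050/2471912771 ≈ 3.1170e-5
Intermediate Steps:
h = -1546329/77050 (h = 492*(1/4600) - 13518/((-10*(-67))) = 123/1150 - 13518/670 = 123/1150 - 13518*1/670 = 123/1150 - 6759/335 = -1546329/77050 ≈ -20.069)
B = 2471912771/77050 (B = -1546329/77050 - 1*(-32102) = -1546329/77050 + 32102 = 2471912771/77050 ≈ 32082.)
1/B = 1/(2471912771/77050) = 77050/2471912771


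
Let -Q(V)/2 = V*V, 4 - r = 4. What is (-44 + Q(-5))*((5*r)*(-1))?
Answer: 0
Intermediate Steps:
r = 0 (r = 4 - 1*4 = 4 - 4 = 0)
Q(V) = -2*V² (Q(V) = -2*V*V = -2*V²)
(-44 + Q(-5))*((5*r)*(-1)) = (-44 - 2*(-5)²)*((5*0)*(-1)) = (-44 - 2*25)*(0*(-1)) = (-44 - 50)*0 = -94*0 = 0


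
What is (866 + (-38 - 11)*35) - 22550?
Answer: -23399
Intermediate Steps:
(866 + (-38 - 11)*35) - 22550 = (866 - 49*35) - 22550 = (866 - 1715) - 22550 = -849 - 22550 = -23399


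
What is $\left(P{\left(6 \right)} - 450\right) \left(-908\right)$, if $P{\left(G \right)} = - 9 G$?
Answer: $457632$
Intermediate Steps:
$\left(P{\left(6 \right)} - 450\right) \left(-908\right) = \left(\left(-9\right) 6 - 450\right) \left(-908\right) = \left(-54 - 450\right) \left(-908\right) = \left(-504\right) \left(-908\right) = 457632$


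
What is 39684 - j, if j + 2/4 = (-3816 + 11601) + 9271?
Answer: 45257/2 ≈ 22629.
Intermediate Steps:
j = 34111/2 (j = -½ + ((-3816 + 11601) + 9271) = -½ + (7785 + 9271) = -½ + 17056 = 34111/2 ≈ 17056.)
39684 - j = 39684 - 1*34111/2 = 39684 - 34111/2 = 45257/2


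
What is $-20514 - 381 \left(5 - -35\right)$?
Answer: $-35754$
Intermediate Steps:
$-20514 - 381 \left(5 - -35\right) = -20514 - 381 \left(5 + 35\right) = -20514 - 381 \cdot 40 = -20514 - 15240 = -35754$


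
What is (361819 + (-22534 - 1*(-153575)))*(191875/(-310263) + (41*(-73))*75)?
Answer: -34325963541368000/310263 ≈ -1.1063e+11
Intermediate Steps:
(361819 + (-22534 - 1*(-153575)))*(191875/(-310263) + (41*(-73))*75) = (361819 + (-22534 + 153575))*(191875*(-1/310263) - 2993*75) = (361819 + 131041)*(-191875/310263 - 224475) = 492860*(-69646478800/310263) = -34325963541368000/310263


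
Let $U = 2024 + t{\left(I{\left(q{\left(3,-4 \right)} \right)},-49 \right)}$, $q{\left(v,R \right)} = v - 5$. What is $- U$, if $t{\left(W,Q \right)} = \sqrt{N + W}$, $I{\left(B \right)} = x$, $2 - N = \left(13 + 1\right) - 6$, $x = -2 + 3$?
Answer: $-2024 - i \sqrt{5} \approx -2024.0 - 2.2361 i$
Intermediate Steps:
$x = 1$
$N = -6$ ($N = 2 - \left(\left(13 + 1\right) - 6\right) = 2 - \left(14 - 6\right) = 2 - 8 = -6$)
$q{\left(v,R \right)} = -5 + v$
$I{\left(B \right)} = 1$
$t{\left(W,Q \right)} = \sqrt{-6 + W}$
$U = 2024 + i \sqrt{5}$ ($U = 2024 + \sqrt{-6 + 1} = 2024 + \sqrt{-5} = 2024 + i \sqrt{5} \approx 2024.0 + 2.2361 i$)
$- U = - (2024 + i \sqrt{5}) = -2024 - i \sqrt{5}$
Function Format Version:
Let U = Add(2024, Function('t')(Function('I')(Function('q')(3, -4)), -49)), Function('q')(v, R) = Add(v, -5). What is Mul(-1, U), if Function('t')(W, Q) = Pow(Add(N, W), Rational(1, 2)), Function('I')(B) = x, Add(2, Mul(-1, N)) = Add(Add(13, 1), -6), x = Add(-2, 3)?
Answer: Add(-2024, Mul(-1, I, Pow(5, Rational(1, 2)))) ≈ Add(-2024.0, Mul(-2.2361, I))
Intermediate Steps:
x = 1
N = -6 (N = Add(2, Mul(-1, Add(Add(13, 1), -6))) = Add(2, Mul(-1, Add(14, -6))) = Add(2, Mul(-1, 8)) = Add(2, -8) = -6)
Function('q')(v, R) = Add(-5, v)
Function('I')(B) = 1
Function('t')(W, Q) = Pow(Add(-6, W), Rational(1, 2))
U = Add(2024, Mul(I, Pow(5, Rational(1, 2)))) (U = Add(2024, Pow(Add(-6, 1), Rational(1, 2))) = Add(2024, Pow(-5, Rational(1, 2))) = Add(2024, Mul(I, Pow(5, Rational(1, 2)))) ≈ Add(2024.0, Mul(2.2361, I)))
Mul(-1, U) = Mul(-1, Add(2024, Mul(I, Pow(5, Rational(1, 2))))) = Add(-2024, Mul(-1, I, Pow(5, Rational(1, 2))))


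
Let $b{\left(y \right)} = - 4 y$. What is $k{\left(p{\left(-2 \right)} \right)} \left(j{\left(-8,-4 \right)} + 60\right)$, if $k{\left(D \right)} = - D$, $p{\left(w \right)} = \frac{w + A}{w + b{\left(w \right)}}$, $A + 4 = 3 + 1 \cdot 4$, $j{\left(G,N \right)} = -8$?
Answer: $- \frac{26}{3} \approx -8.6667$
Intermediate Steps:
$A = 3$ ($A = -4 + \left(3 + 1 \cdot 4\right) = -4 + \left(3 + 4\right) = -4 + 7 = 3$)
$p{\left(w \right)} = - \frac{3 + w}{3 w}$ ($p{\left(w \right)} = \frac{w + 3}{w - 4 w} = \frac{3 + w}{\left(-3\right) w} = \left(3 + w\right) \left(- \frac{1}{3 w}\right) = - \frac{3 + w}{3 w}$)
$k{\left(p{\left(-2 \right)} \right)} \left(j{\left(-8,-4 \right)} + 60\right) = - \frac{-3 - -2}{3 \left(-2\right)} \left(-8 + 60\right) = - \frac{\left(-1\right) \left(-3 + 2\right)}{3 \cdot 2} \cdot 52 = - \frac{\left(-1\right) \left(-1\right)}{3 \cdot 2} \cdot 52 = \left(-1\right) \frac{1}{6} \cdot 52 = \left(- \frac{1}{6}\right) 52 = - \frac{26}{3}$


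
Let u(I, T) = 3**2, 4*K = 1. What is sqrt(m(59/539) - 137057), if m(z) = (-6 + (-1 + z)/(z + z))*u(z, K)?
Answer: I*sqrt(477410831)/59 ≈ 370.33*I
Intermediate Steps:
K = 1/4 (K = (1/4)*1 = 1/4 ≈ 0.25000)
u(I, T) = 9
m(z) = -54 + 9*(-1 + z)/(2*z) (m(z) = (-6 + (-1 + z)/(z + z))*9 = (-6 + (-1 + z)/((2*z)))*9 = (-6 + (-1 + z)*(1/(2*z)))*9 = (-6 + (-1 + z)/(2*z))*9 = -54 + 9*(-1 + z)/(2*z))
sqrt(m(59/539) - 137057) = sqrt(9*(-1 - 649/539)/(2*((59/539))) - 137057) = sqrt(9*(-1 - 649/539)/(2*((59*(1/539)))) - 137057) = sqrt(9*(-1 - 11*59/539)/(2*(59/539)) - 137057) = sqrt((9/2)*(539/59)*(-1 - 59/49) - 137057) = sqrt((9/2)*(539/59)*(-108/49) - 137057) = sqrt(-5346/59 - 137057) = sqrt(-8091709/59) = I*sqrt(477410831)/59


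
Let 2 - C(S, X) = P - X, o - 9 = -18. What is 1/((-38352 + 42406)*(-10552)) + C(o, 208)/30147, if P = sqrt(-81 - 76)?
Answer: 2994436511/429874192592 - I*sqrt(157)/30147 ≈ 0.0069658 - 0.00041563*I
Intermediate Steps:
o = -9 (o = 9 - 18 = -9)
P = I*sqrt(157) (P = sqrt(-157) = I*sqrt(157) ≈ 12.53*I)
C(S, X) = 2 + X - I*sqrt(157) (C(S, X) = 2 - (I*sqrt(157) - X) = 2 - (-X + I*sqrt(157)) = 2 + (X - I*sqrt(157)) = 2 + X - I*sqrt(157))
1/((-38352 + 42406)*(-10552)) + C(o, 208)/30147 = 1/((-38352 + 42406)*(-10552)) + (2 + 208 - I*sqrt(157))/30147 = -1/10552/4054 + (210 - I*sqrt(157))*(1/30147) = (1/4054)*(-1/10552) + (70/10049 - I*sqrt(157)/30147) = -1/42777808 + (70/10049 - I*sqrt(157)/30147) = 2994436511/429874192592 - I*sqrt(157)/30147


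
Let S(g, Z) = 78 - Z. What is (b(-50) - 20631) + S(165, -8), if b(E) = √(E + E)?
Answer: -20545 + 10*I ≈ -20545.0 + 10.0*I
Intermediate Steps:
b(E) = √2*√E (b(E) = √(2*E) = √2*√E)
(b(-50) - 20631) + S(165, -8) = (√2*√(-50) - 20631) + (78 - 1*(-8)) = (√2*(5*I*√2) - 20631) + (78 + 8) = (10*I - 20631) + 86 = (-20631 + 10*I) + 86 = -20545 + 10*I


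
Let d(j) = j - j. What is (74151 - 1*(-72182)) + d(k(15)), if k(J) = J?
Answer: 146333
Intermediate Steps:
d(j) = 0
(74151 - 1*(-72182)) + d(k(15)) = (74151 - 1*(-72182)) + 0 = (74151 + 72182) + 0 = 146333 + 0 = 146333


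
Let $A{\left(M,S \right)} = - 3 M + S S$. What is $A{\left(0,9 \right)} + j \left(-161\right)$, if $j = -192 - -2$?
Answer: $30671$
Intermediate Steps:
$j = -190$ ($j = -192 + 2 = -190$)
$A{\left(M,S \right)} = S^{2} - 3 M$ ($A{\left(M,S \right)} = - 3 M + S^{2} = S^{2} - 3 M$)
$A{\left(0,9 \right)} + j \left(-161\right) = \left(9^{2} - 0\right) - -30590 = \left(81 + 0\right) + 30590 = 81 + 30590 = 30671$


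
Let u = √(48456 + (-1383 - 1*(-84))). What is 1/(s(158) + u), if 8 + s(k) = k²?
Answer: 24956/622754779 - √47157/622754779 ≈ 3.9725e-5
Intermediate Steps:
u = √47157 (u = √(48456 + (-1383 + 84)) = √(48456 - 1299) = √47157 ≈ 217.16)
s(k) = -8 + k²
1/(s(158) + u) = 1/((-8 + 158²) + √47157) = 1/((-8 + 24964) + √47157) = 1/(24956 + √47157)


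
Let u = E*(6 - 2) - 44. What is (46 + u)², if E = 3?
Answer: 196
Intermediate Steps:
u = -32 (u = 3*(6 - 2) - 44 = 3*4 - 44 = 12 - 44 = -32)
(46 + u)² = (46 - 32)² = 14² = 196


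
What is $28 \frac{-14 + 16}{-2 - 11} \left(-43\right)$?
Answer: $\frac{2408}{13} \approx 185.23$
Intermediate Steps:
$28 \frac{-14 + 16}{-2 - 11} \left(-43\right) = 28 \frac{2}{-13} \left(-43\right) = 28 \cdot 2 \left(- \frac{1}{13}\right) \left(-43\right) = 28 \left(- \frac{2}{13}\right) \left(-43\right) = \left(- \frac{56}{13}\right) \left(-43\right) = \frac{2408}{13}$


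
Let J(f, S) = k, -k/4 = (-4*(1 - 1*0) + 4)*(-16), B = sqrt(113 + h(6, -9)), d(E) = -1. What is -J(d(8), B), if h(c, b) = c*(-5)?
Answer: 0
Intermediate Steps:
h(c, b) = -5*c
B = sqrt(83) (B = sqrt(113 - 5*6) = sqrt(113 - 30) = sqrt(83) ≈ 9.1104)
k = 0 (k = -4*(-4*(1 - 1*0) + 4)*(-16) = -4*(-4*(1 + 0) + 4)*(-16) = -4*(-4*1 + 4)*(-16) = -4*(-4 + 4)*(-16) = -0*(-16) = -4*0 = 0)
J(f, S) = 0
-J(d(8), B) = -1*0 = 0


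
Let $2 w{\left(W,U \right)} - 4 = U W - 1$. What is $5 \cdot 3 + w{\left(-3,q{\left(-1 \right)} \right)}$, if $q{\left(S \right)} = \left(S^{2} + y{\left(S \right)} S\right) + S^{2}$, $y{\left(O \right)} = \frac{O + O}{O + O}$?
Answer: $15$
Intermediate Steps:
$y{\left(O \right)} = 1$ ($y{\left(O \right)} = \frac{2 O}{2 O} = 2 O \frac{1}{2 O} = 1$)
$q{\left(S \right)} = S + 2 S^{2}$ ($q{\left(S \right)} = \left(S^{2} + 1 S\right) + S^{2} = \left(S^{2} + S\right) + S^{2} = \left(S + S^{2}\right) + S^{2} = S + 2 S^{2}$)
$w{\left(W,U \right)} = \frac{3}{2} + \frac{U W}{2}$ ($w{\left(W,U \right)} = 2 + \frac{U W - 1}{2} = 2 + \frac{-1 + U W}{2} = 2 + \left(- \frac{1}{2} + \frac{U W}{2}\right) = \frac{3}{2} + \frac{U W}{2}$)
$5 \cdot 3 + w{\left(-3,q{\left(-1 \right)} \right)} = 5 \cdot 3 + \left(\frac{3}{2} + \frac{1}{2} \left(- (1 + 2 \left(-1\right))\right) \left(-3\right)\right) = 15 + \left(\frac{3}{2} + \frac{1}{2} \left(- (1 - 2)\right) \left(-3\right)\right) = 15 + \left(\frac{3}{2} + \frac{1}{2} \left(\left(-1\right) \left(-1\right)\right) \left(-3\right)\right) = 15 + \left(\frac{3}{2} + \frac{1}{2} \cdot 1 \left(-3\right)\right) = 15 + \left(\frac{3}{2} - \frac{3}{2}\right) = 15 + 0 = 15$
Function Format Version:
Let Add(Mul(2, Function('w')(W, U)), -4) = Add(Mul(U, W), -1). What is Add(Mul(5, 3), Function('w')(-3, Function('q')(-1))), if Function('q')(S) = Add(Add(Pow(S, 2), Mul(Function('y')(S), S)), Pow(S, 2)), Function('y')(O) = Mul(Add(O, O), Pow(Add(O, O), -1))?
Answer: 15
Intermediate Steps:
Function('y')(O) = 1 (Function('y')(O) = Mul(Mul(2, O), Pow(Mul(2, O), -1)) = Mul(Mul(2, O), Mul(Rational(1, 2), Pow(O, -1))) = 1)
Function('q')(S) = Add(S, Mul(2, Pow(S, 2))) (Function('q')(S) = Add(Add(Pow(S, 2), Mul(1, S)), Pow(S, 2)) = Add(Add(Pow(S, 2), S), Pow(S, 2)) = Add(Add(S, Pow(S, 2)), Pow(S, 2)) = Add(S, Mul(2, Pow(S, 2))))
Function('w')(W, U) = Add(Rational(3, 2), Mul(Rational(1, 2), U, W)) (Function('w')(W, U) = Add(2, Mul(Rational(1, 2), Add(Mul(U, W), -1))) = Add(2, Mul(Rational(1, 2), Add(-1, Mul(U, W)))) = Add(2, Add(Rational(-1, 2), Mul(Rational(1, 2), U, W))) = Add(Rational(3, 2), Mul(Rational(1, 2), U, W)))
Add(Mul(5, 3), Function('w')(-3, Function('q')(-1))) = Add(Mul(5, 3), Add(Rational(3, 2), Mul(Rational(1, 2), Mul(-1, Add(1, Mul(2, -1))), -3))) = Add(15, Add(Rational(3, 2), Mul(Rational(1, 2), Mul(-1, Add(1, -2)), -3))) = Add(15, Add(Rational(3, 2), Mul(Rational(1, 2), Mul(-1, -1), -3))) = Add(15, Add(Rational(3, 2), Mul(Rational(1, 2), 1, -3))) = Add(15, Add(Rational(3, 2), Rational(-3, 2))) = Add(15, 0) = 15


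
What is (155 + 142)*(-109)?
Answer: -32373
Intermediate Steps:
(155 + 142)*(-109) = 297*(-109) = -32373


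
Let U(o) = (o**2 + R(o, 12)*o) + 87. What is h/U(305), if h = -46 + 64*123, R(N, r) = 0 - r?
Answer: 3913/44726 ≈ 0.087488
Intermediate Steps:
R(N, r) = -r
U(o) = 87 + o**2 - 12*o (U(o) = (o**2 + (-1*12)*o) + 87 = (o**2 - 12*o) + 87 = 87 + o**2 - 12*o)
h = 7826 (h = -46 + 7872 = 7826)
h/U(305) = 7826/(87 + 305**2 - 12*305) = 7826/(87 + 93025 - 3660) = 7826/89452 = 7826*(1/89452) = 3913/44726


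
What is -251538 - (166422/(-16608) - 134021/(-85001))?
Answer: -59180570194575/235282768 ≈ -2.5153e+5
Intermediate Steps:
-251538 - (166422/(-16608) - 134021/(-85001)) = -251538 - (166422*(-1/16608) - 134021*(-1/85001)) = -251538 - (-27737/2768 + 134021/85001) = -251538 - 1*(-1986702609/235282768) = -251538 + 1986702609/235282768 = -59180570194575/235282768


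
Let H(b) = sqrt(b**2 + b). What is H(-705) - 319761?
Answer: -319761 + 8*sqrt(7755) ≈ -3.1906e+5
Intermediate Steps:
H(b) = sqrt(b + b**2)
H(-705) - 319761 = sqrt(-705*(1 - 705)) - 319761 = sqrt(-705*(-704)) - 319761 = sqrt(496320) - 319761 = 8*sqrt(7755) - 319761 = -319761 + 8*sqrt(7755)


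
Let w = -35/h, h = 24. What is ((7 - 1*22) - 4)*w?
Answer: 665/24 ≈ 27.708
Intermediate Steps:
w = -35/24 ≈ -1.4583
((7 - 1*22) - 4)*w = ((7 - 1*22) - 4)*(-35/24) = ((7 - 22) - 4)*(-35/24) = (-15 - 4)*(-35/24) = -19*(-35/24) = 665/24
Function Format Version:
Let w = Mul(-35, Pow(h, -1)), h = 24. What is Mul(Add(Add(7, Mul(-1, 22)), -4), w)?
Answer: Rational(665, 24) ≈ 27.708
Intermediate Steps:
w = Rational(-35, 24) (w = Mul(-35, Pow(24, -1)) = Mul(-35, Rational(1, 24)) = Rational(-35, 24) ≈ -1.4583)
Mul(Add(Add(7, Mul(-1, 22)), -4), w) = Mul(Add(Add(7, Mul(-1, 22)), -4), Rational(-35, 24)) = Mul(Add(Add(7, -22), -4), Rational(-35, 24)) = Mul(Add(-15, -4), Rational(-35, 24)) = Mul(-19, Rational(-35, 24)) = Rational(665, 24)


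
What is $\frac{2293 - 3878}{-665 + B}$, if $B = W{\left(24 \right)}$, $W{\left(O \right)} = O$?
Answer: $\frac{1585}{641} \approx 2.4727$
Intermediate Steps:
$B = 24$
$\frac{2293 - 3878}{-665 + B} = \frac{2293 - 3878}{-665 + 24} = - \frac{1585}{-641} = \left(-1585\right) \left(- \frac{1}{641}\right) = \frac{1585}{641}$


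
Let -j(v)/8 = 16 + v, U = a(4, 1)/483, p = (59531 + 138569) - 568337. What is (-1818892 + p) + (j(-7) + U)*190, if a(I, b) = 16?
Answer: -1063953707/483 ≈ -2.2028e+6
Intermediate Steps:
p = -370237 (p = 198100 - 568337 = -370237)
U = 16/483 ≈ 0.033126
j(v) = -128 - 8*v (j(v) = -8*(16 + v) = -128 - 8*v)
(-1818892 + p) + (j(-7) + U)*190 = (-1818892 - 370237) + ((-128 - 8*(-7)) + 16/483)*190 = -2189129 + ((-128 + 56) + 16/483)*190 = -2189129 + (-72 + 16/483)*190 = -2189129 - 34760/483*190 = -2189129 - 6604400/483 = -1063953707/483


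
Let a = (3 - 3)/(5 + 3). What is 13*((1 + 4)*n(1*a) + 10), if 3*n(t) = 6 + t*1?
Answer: 260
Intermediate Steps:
a = 0 (a = 0/8 = 0*(⅛) = 0)
n(t) = 2 + t/3 (n(t) = (6 + t*1)/3 = (6 + t)/3 = 2 + t/3)
13*((1 + 4)*n(1*a) + 10) = 13*((1 + 4)*(2 + (1*0)/3) + 10) = 13*(5*(2 + (⅓)*0) + 10) = 13*(5*(2 + 0) + 10) = 13*(5*2 + 10) = 13*(10 + 10) = 13*20 = 260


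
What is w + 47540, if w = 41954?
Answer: 89494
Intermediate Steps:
w + 47540 = 41954 + 47540 = 89494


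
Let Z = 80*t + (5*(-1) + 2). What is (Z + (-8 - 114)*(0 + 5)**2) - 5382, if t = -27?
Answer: -10595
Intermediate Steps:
Z = -2163 (Z = 80*(-27) + (5*(-1) + 2) = -2160 + (-5 + 2) = -2160 - 3 = -2163)
(Z + (-8 - 114)*(0 + 5)**2) - 5382 = (-2163 + (-8 - 114)*(0 + 5)**2) - 5382 = (-2163 - 122*5**2) - 5382 = (-2163 - 122*25) - 5382 = (-2163 - 3050) - 5382 = -5213 - 5382 = -10595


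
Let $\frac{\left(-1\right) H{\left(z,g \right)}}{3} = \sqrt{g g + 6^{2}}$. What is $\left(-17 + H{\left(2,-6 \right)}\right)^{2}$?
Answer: $937 + 612 \sqrt{2} \approx 1802.5$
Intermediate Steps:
$H{\left(z,g \right)} = - 3 \sqrt{36 + g^{2}}$ ($H{\left(z,g \right)} = - 3 \sqrt{g g + 6^{2}} = - 3 \sqrt{g^{2} + 36} = - 3 \sqrt{36 + g^{2}}$)
$\left(-17 + H{\left(2,-6 \right)}\right)^{2} = \left(-17 - 3 \sqrt{36 + \left(-6\right)^{2}}\right)^{2} = \left(-17 - 3 \sqrt{36 + 36}\right)^{2} = \left(-17 - 3 \sqrt{72}\right)^{2} = \left(-17 - 3 \cdot 6 \sqrt{2}\right)^{2} = \left(-17 - 18 \sqrt{2}\right)^{2}$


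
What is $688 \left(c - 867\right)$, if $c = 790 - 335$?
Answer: $-283456$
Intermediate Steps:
$c = 455$ ($c = 790 - 335 = 455$)
$688 \left(c - 867\right) = 688 \left(455 - 867\right) = 688 \left(-412\right) = -283456$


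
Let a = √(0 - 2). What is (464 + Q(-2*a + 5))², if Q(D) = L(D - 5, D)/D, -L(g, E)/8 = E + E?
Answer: 200704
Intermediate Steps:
L(g, E) = -16*E (L(g, E) = -8*(E + E) = -16*E)
a = I*√2 (a = √(-2) = I*√2 ≈ 1.4142*I)
Q(D) = -16 (Q(D) = (-16*D)/D = -16)
(464 + Q(-2*a + 5))² = (464 - 16)² = 448² = 200704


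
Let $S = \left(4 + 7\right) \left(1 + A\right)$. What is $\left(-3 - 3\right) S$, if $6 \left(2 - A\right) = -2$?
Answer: $-220$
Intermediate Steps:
$A = \frac{7}{3}$ ($A = 2 - - \frac{1}{3} = 2 + \frac{1}{3} = \frac{7}{3} \approx 2.3333$)
$S = \frac{110}{3}$ ($S = \left(4 + 7\right) \left(1 + \frac{7}{3}\right) = 11 \cdot \frac{10}{3} = \frac{110}{3} \approx 36.667$)
$\left(-3 - 3\right) S = \left(-3 - 3\right) \frac{110}{3} = \left(-6\right) \frac{110}{3} = -220$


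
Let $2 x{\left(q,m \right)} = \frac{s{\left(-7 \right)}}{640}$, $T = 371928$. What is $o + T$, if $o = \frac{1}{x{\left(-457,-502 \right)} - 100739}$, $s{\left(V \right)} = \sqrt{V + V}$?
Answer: $\frac{3092032779051460344296}{8313525142323207} - \frac{640 i \sqrt{14}}{8313525142323207} \approx 3.7193 \cdot 10^{5} - 2.8804 \cdot 10^{-13} i$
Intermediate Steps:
$s{\left(V \right)} = \sqrt{2} \sqrt{V}$ ($s{\left(V \right)} = \sqrt{2 V} = \sqrt{2} \sqrt{V}$)
$x{\left(q,m \right)} = \frac{i \sqrt{14}}{1280}$ ($x{\left(q,m \right)} = \frac{\sqrt{2} \sqrt{-7} \cdot \frac{1}{640}}{2} = \frac{\sqrt{2} i \sqrt{7} \cdot \frac{1}{640}}{2} = \frac{i \sqrt{14} \cdot \frac{1}{640}}{2} = \frac{\frac{1}{640} i \sqrt{14}}{2} = \frac{i \sqrt{14}}{1280}$)
$o = \frac{1}{-100739 + \frac{i \sqrt{14}}{1280}}$ ($o = \frac{1}{\frac{i \sqrt{14}}{1280} - 100739} = \frac{1}{-100739 + \frac{i \sqrt{14}}{1280}} \approx -9.9266 \cdot 10^{-6} - 2.0 \cdot 10^{-13} i$)
$o + T = \left(- \frac{82525388800}{8313525142323207} - \frac{640 i \sqrt{14}}{8313525142323207}\right) + 371928 = \frac{3092032779051460344296}{8313525142323207} - \frac{640 i \sqrt{14}}{8313525142323207}$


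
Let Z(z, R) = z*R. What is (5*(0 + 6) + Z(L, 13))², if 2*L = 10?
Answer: 9025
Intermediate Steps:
L = 5 (L = (½)*10 = 5)
Z(z, R) = R*z
(5*(0 + 6) + Z(L, 13))² = (5*(0 + 6) + 13*5)² = (5*6 + 65)² = (30 + 65)² = 95² = 9025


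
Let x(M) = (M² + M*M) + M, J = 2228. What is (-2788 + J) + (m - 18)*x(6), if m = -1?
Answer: -2042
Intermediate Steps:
x(M) = M + 2*M² (x(M) = (M² + M²) + M = 2*M² + M = M + 2*M²)
(-2788 + J) + (m - 18)*x(6) = (-2788 + 2228) + (-1 - 18)*(6*(1 + 2*6)) = -560 - 114*(1 + 12) = -560 - 114*13 = -560 - 19*78 = -560 - 1482 = -2042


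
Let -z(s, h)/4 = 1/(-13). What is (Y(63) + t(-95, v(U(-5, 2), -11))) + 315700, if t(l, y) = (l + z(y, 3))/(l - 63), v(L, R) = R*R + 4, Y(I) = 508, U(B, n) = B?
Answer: 649492463/2054 ≈ 3.1621e+5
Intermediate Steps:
z(s, h) = 4/13 (z(s, h) = -4/(-13) = -4*(-1/13) = 4/13)
v(L, R) = 4 + R² (v(L, R) = R² + 4 = 4 + R²)
t(l, y) = (4/13 + l)/(-63 + l) (t(l, y) = (l + 4/13)/(l - 63) = (4/13 + l)/(-63 + l))
(Y(63) + t(-95, v(U(-5, 2), -11))) + 315700 = (508 + (4/13 - 95)/(-63 - 95)) + 315700 = (508 - 1231/13/(-158)) + 315700 = (508 - 1/158*(-1231/13)) + 315700 = (508 + 1231/2054) + 315700 = 1044663/2054 + 315700 = 649492463/2054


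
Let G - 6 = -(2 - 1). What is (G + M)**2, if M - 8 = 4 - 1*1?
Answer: 256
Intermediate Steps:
G = 5 (G = 6 - (2 - 1) = 6 - 1*1 = 6 - 1 = 5)
M = 11 (M = 8 + (4 - 1*1) = 8 + (4 - 1) = 8 + 3 = 11)
(G + M)**2 = (5 + 11)**2 = 16**2 = 256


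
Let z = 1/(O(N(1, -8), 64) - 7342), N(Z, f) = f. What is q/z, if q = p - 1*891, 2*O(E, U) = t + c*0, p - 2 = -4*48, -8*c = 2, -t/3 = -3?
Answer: 15863675/2 ≈ 7.9318e+6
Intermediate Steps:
t = 9 (t = -3*(-3) = 9)
c = -1/4 (c = -1/8*2 = -1/4 ≈ -0.25000)
p = -190 (p = 2 - 4*48 = 2 - 192 = -190)
O(E, U) = 9/2 (O(E, U) = (9 - 1/4*0)/2 = (9 + 0)/2 = (1/2)*9 = 9/2)
q = -1081 (q = -190 - 1*891 = -190 - 891 = -1081)
z = -2/14675 (z = 1/(9/2 - 7342) = 1/(-14675/2) = -2/14675 ≈ -0.00013629)
q/z = -1081/(-2/14675) = -1081*(-14675/2) = 15863675/2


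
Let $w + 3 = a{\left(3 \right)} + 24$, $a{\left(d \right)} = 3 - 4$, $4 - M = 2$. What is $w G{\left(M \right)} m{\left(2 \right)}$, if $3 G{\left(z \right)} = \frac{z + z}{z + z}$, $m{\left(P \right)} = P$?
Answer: $\frac{40}{3} \approx 13.333$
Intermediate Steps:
$M = 2$ ($M = 4 - 2 = 2$)
$a{\left(d \right)} = -1$
$w = 20$ ($w = -3 + \left(-1 + 24\right) = -3 + 23 = 20$)
$G{\left(z \right)} = \frac{1}{3}$ ($G{\left(z \right)} = \frac{\left(z + z\right) \frac{1}{z + z}}{3} = \frac{2 z \frac{1}{2 z}}{3} = \frac{1}{3} \cdot 1 = \frac{1}{3}$)
$w G{\left(M \right)} m{\left(2 \right)} = 20 \cdot \frac{1}{3} \cdot 2 = \frac{20}{3} \cdot 2 = \frac{40}{3}$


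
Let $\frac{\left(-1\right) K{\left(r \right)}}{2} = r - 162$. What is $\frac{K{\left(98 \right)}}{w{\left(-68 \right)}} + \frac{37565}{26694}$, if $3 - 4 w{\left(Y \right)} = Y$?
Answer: $\frac{16334443}{1895274} \approx 8.6185$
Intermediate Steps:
$w{\left(Y \right)} = \frac{3}{4} - \frac{Y}{4}$
$K{\left(r \right)} = 324 - 2 r$ ($K{\left(r \right)} = - 2 \left(r - 162\right) = - 2 \left(-162 + r\right) = 324 - 2 r$)
$\frac{K{\left(98 \right)}}{w{\left(-68 \right)}} + \frac{37565}{26694} = \frac{324 - 196}{\frac{3}{4} - -17} + \frac{37565}{26694} = \frac{324 - 196}{\frac{3}{4} + 17} + 37565 \cdot \frac{1}{26694} = \frac{128}{\frac{71}{4}} + \frac{37565}{26694} = 128 \cdot \frac{4}{71} + \frac{37565}{26694} = \frac{512}{71} + \frac{37565}{26694} = \frac{16334443}{1895274}$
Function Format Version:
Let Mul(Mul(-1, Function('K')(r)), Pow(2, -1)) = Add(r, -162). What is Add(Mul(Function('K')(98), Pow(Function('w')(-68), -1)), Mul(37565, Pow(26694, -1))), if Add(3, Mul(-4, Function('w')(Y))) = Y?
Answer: Rational(16334443, 1895274) ≈ 8.6185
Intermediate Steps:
Function('w')(Y) = Add(Rational(3, 4), Mul(Rational(-1, 4), Y))
Function('K')(r) = Add(324, Mul(-2, r)) (Function('K')(r) = Mul(-2, Add(r, -162)) = Mul(-2, Add(-162, r)) = Add(324, Mul(-2, r)))
Add(Mul(Function('K')(98), Pow(Function('w')(-68), -1)), Mul(37565, Pow(26694, -1))) = Add(Mul(Add(324, Mul(-2, 98)), Pow(Add(Rational(3, 4), Mul(Rational(-1, 4), -68)), -1)), Mul(37565, Pow(26694, -1))) = Add(Mul(Add(324, -196), Pow(Add(Rational(3, 4), 17), -1)), Mul(37565, Rational(1, 26694))) = Add(Mul(128, Pow(Rational(71, 4), -1)), Rational(37565, 26694)) = Add(Mul(128, Rational(4, 71)), Rational(37565, 26694)) = Add(Rational(512, 71), Rational(37565, 26694)) = Rational(16334443, 1895274)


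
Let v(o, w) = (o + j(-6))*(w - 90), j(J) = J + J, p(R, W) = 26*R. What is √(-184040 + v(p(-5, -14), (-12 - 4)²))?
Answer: 6*I*√5767 ≈ 455.64*I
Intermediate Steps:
j(J) = 2*J
v(o, w) = (-90 + w)*(-12 + o) (v(o, w) = (o + 2*(-6))*(w - 90) = (o - 12)*(-90 + w) = (-12 + o)*(-90 + w) = (-90 + w)*(-12 + o))
√(-184040 + v(p(-5, -14), (-12 - 4)²)) = √(-184040 + (1080 - 2340*(-5) - 12*(-12 - 4)² + (26*(-5))*(-12 - 4)²)) = √(-184040 + (1080 - 90*(-130) - 12*(-16)² - 130*(-16)²)) = √(-184040 + (1080 + 11700 - 12*256 - 130*256)) = √(-184040 + (1080 + 11700 - 3072 - 33280)) = √(-184040 - 23572) = √(-207612) = 6*I*√5767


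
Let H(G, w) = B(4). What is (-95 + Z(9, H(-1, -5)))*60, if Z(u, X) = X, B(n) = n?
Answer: -5460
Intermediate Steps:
H(G, w) = 4
(-95 + Z(9, H(-1, -5)))*60 = (-95 + 4)*60 = -91*60 = -5460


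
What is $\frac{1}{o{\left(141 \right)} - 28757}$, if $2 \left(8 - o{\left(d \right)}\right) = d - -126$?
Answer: $- \frac{2}{57765} \approx -3.4623 \cdot 10^{-5}$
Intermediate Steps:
$o{\left(d \right)} = -55 - \frac{d}{2}$ ($o{\left(d \right)} = 8 - \frac{d - -126}{2} = 8 - \frac{d + 126}{2} = 8 - \frac{126 + d}{2} = 8 - \left(63 + \frac{d}{2}\right) = -55 - \frac{d}{2}$)
$\frac{1}{o{\left(141 \right)} - 28757} = \frac{1}{\left(-55 - \frac{141}{2}\right) - 28757} = \frac{1}{- \frac{251}{2} - 28757} = \frac{1}{- \frac{57765}{2}} = - \frac{2}{57765}$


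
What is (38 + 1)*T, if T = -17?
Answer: -663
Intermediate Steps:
(38 + 1)*T = (38 + 1)*(-17) = 39*(-17) = -663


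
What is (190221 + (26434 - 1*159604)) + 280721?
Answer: 337772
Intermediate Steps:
(190221 + (26434 - 1*159604)) + 280721 = (190221 + (26434 - 159604)) + 280721 = (190221 - 133170) + 280721 = 57051 + 280721 = 337772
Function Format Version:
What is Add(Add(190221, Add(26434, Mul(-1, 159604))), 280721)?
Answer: 337772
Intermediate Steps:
Add(Add(190221, Add(26434, Mul(-1, 159604))), 280721) = Add(Add(190221, Add(26434, -159604)), 280721) = Add(Add(190221, -133170), 280721) = Add(57051, 280721) = 337772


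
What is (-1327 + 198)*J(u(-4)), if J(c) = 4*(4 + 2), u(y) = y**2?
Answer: -27096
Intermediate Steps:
J(c) = 24 (J(c) = 4*6 = 24)
(-1327 + 198)*J(u(-4)) = (-1327 + 198)*24 = -1129*24 = -27096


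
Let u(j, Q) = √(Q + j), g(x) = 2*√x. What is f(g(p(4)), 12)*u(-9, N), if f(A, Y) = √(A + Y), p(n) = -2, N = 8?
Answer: I*√2*√(6 + I*√2) ≈ -0.40548 + 3.4878*I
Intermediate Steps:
f(g(p(4)), 12)*u(-9, N) = √(2*√(-2) + 12)*√(8 - 9) = √(2*(I*√2) + 12)*√(-1) = √(2*I*√2 + 12)*I = √(12 + 2*I*√2)*I = I*√(12 + 2*I*√2)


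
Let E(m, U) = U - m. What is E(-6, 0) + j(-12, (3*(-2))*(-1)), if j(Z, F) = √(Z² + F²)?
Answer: 6 + 6*√5 ≈ 19.416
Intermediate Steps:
j(Z, F) = √(F² + Z²)
E(-6, 0) + j(-12, (3*(-2))*(-1)) = (0 - 1*(-6)) + √(((3*(-2))*(-1))² + (-12)²) = (0 + 6) + √((-6*(-1))² + 144) = 6 + √(6² + 144) = 6 + √(36 + 144) = 6 + √180 = 6 + 6*√5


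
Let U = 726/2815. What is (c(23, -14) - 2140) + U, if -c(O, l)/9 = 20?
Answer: -6530074/2815 ≈ -2319.7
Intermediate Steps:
c(O, l) = -180 (c(O, l) = -9*20 = -180)
U = 726/2815 (U = 726*(1/2815) = 726/2815 ≈ 0.25790)
(c(23, -14) - 2140) + U = (-180 - 2140) + 726/2815 = -2320 + 726/2815 = -6530074/2815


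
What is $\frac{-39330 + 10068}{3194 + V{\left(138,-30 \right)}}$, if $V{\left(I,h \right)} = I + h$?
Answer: $- \frac{14631}{1651} \approx -8.8619$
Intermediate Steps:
$\frac{-39330 + 10068}{3194 + V{\left(138,-30 \right)}} = \frac{-39330 + 10068}{3194 + \left(138 - 30\right)} = - \frac{29262}{3194 + 108} = - \frac{29262}{3302} = \left(-29262\right) \frac{1}{3302} = - \frac{14631}{1651}$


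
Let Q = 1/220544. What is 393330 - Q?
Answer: 86746571519/220544 ≈ 3.9333e+5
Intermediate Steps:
Q = 1/220544 ≈ 4.5342e-6
393330 - Q = 393330 - 1*1/220544 = 393330 - 1/220544 = 86746571519/220544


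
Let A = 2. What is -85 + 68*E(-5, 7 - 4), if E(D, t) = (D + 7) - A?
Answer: -85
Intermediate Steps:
E(D, t) = 5 + D (E(D, t) = (D + 7) - 1*2 = (7 + D) - 2 = 5 + D)
-85 + 68*E(-5, 7 - 4) = -85 + 68*(5 - 5) = -85 + 68*0 = -85 + 0 = -85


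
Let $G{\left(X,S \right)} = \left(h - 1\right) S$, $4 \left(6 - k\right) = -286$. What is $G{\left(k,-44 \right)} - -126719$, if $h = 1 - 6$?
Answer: $126983$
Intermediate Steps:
$k = \frac{155}{2}$ ($k = 6 - - \frac{143}{2} = 6 + \frac{143}{2} = \frac{155}{2} \approx 77.5$)
$h = -5$ ($h = 1 - 6 = -5$)
$G{\left(X,S \right)} = - 6 S$ ($G{\left(X,S \right)} = \left(-5 - 1\right) S = - 6 S$)
$G{\left(k,-44 \right)} - -126719 = \left(-6\right) \left(-44\right) - -126719 = 264 + 126719 = 126983$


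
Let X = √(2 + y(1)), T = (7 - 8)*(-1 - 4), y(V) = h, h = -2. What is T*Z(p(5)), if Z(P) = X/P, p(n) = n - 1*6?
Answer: 0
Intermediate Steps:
y(V) = -2
p(n) = -6 + n (p(n) = n - 6 = -6 + n)
T = 5 (T = -1*(-5) = 5)
X = 0 (X = √(2 - 2) = √0 = 0)
Z(P) = 0 (Z(P) = 0/P = 0)
T*Z(p(5)) = 5*0 = 0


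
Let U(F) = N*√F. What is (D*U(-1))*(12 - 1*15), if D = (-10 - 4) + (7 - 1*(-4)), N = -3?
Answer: -27*I ≈ -27.0*I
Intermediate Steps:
U(F) = -3*√F
D = -3 (D = -14 + (7 + 4) = -14 + 11 = -3)
(D*U(-1))*(12 - 1*15) = (-(-9)*√(-1))*(12 - 1*15) = (-(-9)*I)*(12 - 15) = (9*I)*(-3) = -27*I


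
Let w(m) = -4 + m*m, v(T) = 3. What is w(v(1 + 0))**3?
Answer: 125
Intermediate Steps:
w(m) = -4 + m**2
w(v(1 + 0))**3 = (-4 + 3**2)**3 = (-4 + 9)**3 = 5**3 = 125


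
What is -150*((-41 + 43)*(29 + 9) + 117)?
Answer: -28950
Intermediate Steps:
-150*((-41 + 43)*(29 + 9) + 117) = -150*(2*38 + 117) = -150*(76 + 117) = -150*193 = -28950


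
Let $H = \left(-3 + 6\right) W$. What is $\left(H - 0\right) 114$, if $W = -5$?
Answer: $-1710$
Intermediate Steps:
$H = -15$ ($H = \left(-3 + 6\right) \left(-5\right) = 3 \left(-5\right) = -15$)
$\left(H - 0\right) 114 = \left(-15 - 0\right) 114 = \left(-15 + 0\right) 114 = \left(-15\right) 114 = -1710$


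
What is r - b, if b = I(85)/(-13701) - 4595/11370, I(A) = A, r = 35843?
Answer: 124082216099/3461786 ≈ 35843.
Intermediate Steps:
b = -1420501/3461786 (b = 85/(-13701) - 4595/11370 = 85*(-1/13701) - 4595*1/11370 = -85/13701 - 919/2274 = -1420501/3461786 ≈ -0.41034)
r - b = 35843 - 1*(-1420501/3461786) = 35843 + 1420501/3461786 = 124082216099/3461786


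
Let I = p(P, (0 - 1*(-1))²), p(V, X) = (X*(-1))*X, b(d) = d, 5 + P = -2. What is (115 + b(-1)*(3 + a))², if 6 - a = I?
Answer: 11025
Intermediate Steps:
P = -7 (P = -5 - 2 = -7)
p(V, X) = -X² (p(V, X) = (-X)*X = -X²)
I = -1 (I = -((0 - 1*(-1))²)² = -((0 + 1)²)² = -(1²)² = -1*1² = -1*1 = -1)
a = 7 (a = 6 - 1*(-1) = 6 + 1 = 7)
(115 + b(-1)*(3 + a))² = (115 - (3 + 7))² = (115 - 1*10)² = (115 - 10)² = 105² = 11025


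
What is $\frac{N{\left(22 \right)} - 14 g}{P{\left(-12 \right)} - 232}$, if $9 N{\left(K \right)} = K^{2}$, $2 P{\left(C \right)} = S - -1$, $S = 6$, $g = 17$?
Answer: $\frac{3316}{4113} \approx 0.80622$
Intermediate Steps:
$P{\left(C \right)} = \frac{7}{2}$ ($P{\left(C \right)} = \frac{6 - -1}{2} = \frac{6 + 1}{2} = \frac{1}{2} \cdot 7 = \frac{7}{2}$)
$N{\left(K \right)} = \frac{K^{2}}{9}$
$\frac{N{\left(22 \right)} - 14 g}{P{\left(-12 \right)} - 232} = \frac{\frac{22^{2}}{9} - 238}{\frac{7}{2} - 232} = \frac{\frac{1}{9} \cdot 484 - 238}{- \frac{457}{2}} = \left(\frac{484}{9} - 238\right) \left(- \frac{2}{457}\right) = \left(- \frac{1658}{9}\right) \left(- \frac{2}{457}\right) = \frac{3316}{4113}$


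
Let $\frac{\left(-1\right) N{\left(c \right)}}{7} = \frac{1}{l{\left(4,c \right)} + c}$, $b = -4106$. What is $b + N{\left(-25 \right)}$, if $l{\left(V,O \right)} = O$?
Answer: $- \frac{205293}{50} \approx -4105.9$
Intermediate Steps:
$N{\left(c \right)} = - \frac{7}{2 c}$ ($N{\left(c \right)} = - \frac{7}{c + c} = - \frac{7}{2 c}$)
$b + N{\left(-25 \right)} = -4106 - \frac{7}{2 \left(-25\right)} = -4106 - - \frac{7}{50} = -4106 + \frac{7}{50} = - \frac{205293}{50}$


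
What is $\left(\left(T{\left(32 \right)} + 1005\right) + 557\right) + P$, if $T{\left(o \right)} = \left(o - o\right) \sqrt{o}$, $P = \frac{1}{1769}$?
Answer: $\frac{2763179}{1769} \approx 1562.0$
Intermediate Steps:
$P = \frac{1}{1769} \approx 0.00056529$
$T{\left(o \right)} = 0$ ($T{\left(o \right)} = 0 \sqrt{o} = 0$)
$\left(\left(T{\left(32 \right)} + 1005\right) + 557\right) + P = \left(\left(0 + 1005\right) + 557\right) + \frac{1}{1769} = \left(1005 + 557\right) + \frac{1}{1769} = 1562 + \frac{1}{1769} = \frac{2763179}{1769}$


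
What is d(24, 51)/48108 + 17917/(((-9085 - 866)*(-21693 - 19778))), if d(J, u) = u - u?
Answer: 17917/412677921 ≈ 4.3416e-5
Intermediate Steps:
d(J, u) = 0
d(24, 51)/48108 + 17917/(((-9085 - 866)*(-21693 - 19778))) = 0/48108 + 17917/(((-9085 - 866)*(-21693 - 19778))) = 0*(1/48108) + 17917/((-9951*(-41471))) = 0 + 17917/412677921 = 17917/412677921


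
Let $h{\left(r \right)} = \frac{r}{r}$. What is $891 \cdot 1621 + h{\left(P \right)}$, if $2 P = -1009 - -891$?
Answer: $1444312$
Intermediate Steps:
$P = -59$ ($P = \frac{-1009 - -891}{2} = \frac{-1009 + 891}{2} = \frac{1}{2} \left(-118\right) = -59$)
$h{\left(r \right)} = 1$
$891 \cdot 1621 + h{\left(P \right)} = 891 \cdot 1621 + 1 = 1444311 + 1 = 1444312$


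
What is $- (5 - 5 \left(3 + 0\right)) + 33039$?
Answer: $33049$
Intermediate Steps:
$- (5 - 5 \left(3 + 0\right)) + 33039 = - (5 - 15) + 33039 = \left(-1\right) \left(-10\right) + 33039 = 10 + 33039 = 33049$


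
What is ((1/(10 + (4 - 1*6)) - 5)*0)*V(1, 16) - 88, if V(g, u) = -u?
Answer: -88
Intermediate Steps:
((1/(10 + (4 - 1*6)) - 5)*0)*V(1, 16) - 88 = ((1/(10 + (4 - 1*6)) - 5)*0)*(-1*16) - 88 = ((1/(10 + (4 - 6)) - 5)*0)*(-16) - 88 = ((1/(10 - 2) - 5)*0)*(-16) - 88 = ((1/8 - 5)*0)*(-16) - 88 = ((⅛ - 5)*0)*(-16) - 88 = -39/8*0*(-16) - 88 = 0*(-16) - 88 = 0 - 88 = -88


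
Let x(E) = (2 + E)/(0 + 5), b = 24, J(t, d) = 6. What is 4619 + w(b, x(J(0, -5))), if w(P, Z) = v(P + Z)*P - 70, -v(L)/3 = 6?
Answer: 4117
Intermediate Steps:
v(L) = -18 (v(L) = -3*6 = -18)
x(E) = 2/5 + E/5 (x(E) = (2 + E)/5 = (2 + E)*(1/5) = 2/5 + E/5)
w(P, Z) = -70 - 18*P (w(P, Z) = -18*P - 70 = -70 - 18*P)
4619 + w(b, x(J(0, -5))) = 4619 + (-70 - 18*24) = 4619 + (-70 - 432) = 4619 - 502 = 4117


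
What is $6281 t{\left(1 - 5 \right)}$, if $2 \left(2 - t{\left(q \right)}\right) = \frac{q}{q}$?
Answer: $\frac{18843}{2} \approx 9421.5$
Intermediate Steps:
$t{\left(q \right)} = \frac{3}{2}$ ($t{\left(q \right)} = 2 - \frac{q \frac{1}{q}}{2} = 2 - \frac{1}{2} = \frac{3}{2}$)
$6281 t{\left(1 - 5 \right)} = 6281 \cdot \frac{3}{2} = \frac{18843}{2}$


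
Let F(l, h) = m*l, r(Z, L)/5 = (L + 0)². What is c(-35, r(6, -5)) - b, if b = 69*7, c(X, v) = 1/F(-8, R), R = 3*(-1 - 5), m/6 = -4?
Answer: -92735/192 ≈ -482.99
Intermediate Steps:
m = -24 (m = 6*(-4) = -24)
r(Z, L) = 5*L² (r(Z, L) = 5*(L + 0)² = 5*L²)
R = -18 (R = 3*(-6) = -18)
F(l, h) = -24*l
c(X, v) = 1/192 (c(X, v) = 1/(-24*(-8)) = 1/192)
b = 483
c(-35, r(6, -5)) - b = 1/192 - 1*483 = 1/192 - 483 = -92735/192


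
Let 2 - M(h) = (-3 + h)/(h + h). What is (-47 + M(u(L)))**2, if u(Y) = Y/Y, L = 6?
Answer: 1936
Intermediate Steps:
u(Y) = 1
M(h) = 2 - (-3 + h)/(2*h) (M(h) = 2 - (-3 + h)/(h + h) = 2 - (-3 + h)/(2*h))
(-47 + M(u(L)))**2 = (-47 + (3/2)*(1 + 1)/1)**2 = (-47 + (3/2)*1*2)**2 = (-47 + 3)**2 = (-44)**2 = 1936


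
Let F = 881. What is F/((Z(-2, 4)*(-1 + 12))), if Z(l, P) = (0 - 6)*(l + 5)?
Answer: -881/198 ≈ -4.4495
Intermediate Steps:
Z(l, P) = -30 - 6*l (Z(l, P) = -6*(5 + l) = -30 - 6*l)
F/((Z(-2, 4)*(-1 + 12))) = 881/(((-30 - 6*(-2))*(-1 + 12))) = 881/(((-30 + 12)*11)) = 881/((-18*11)) = 881/(-198) = 881*(-1/198) = -881/198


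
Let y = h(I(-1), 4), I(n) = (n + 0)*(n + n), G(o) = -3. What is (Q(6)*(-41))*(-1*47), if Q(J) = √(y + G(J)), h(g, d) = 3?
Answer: 0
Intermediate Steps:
I(n) = 2*n² (I(n) = n*(2*n) = 2*n²)
y = 3
Q(J) = 0 (Q(J) = √(3 - 3) = √0 = 0)
(Q(6)*(-41))*(-1*47) = (0*(-41))*(-1*47) = 0*(-47) = 0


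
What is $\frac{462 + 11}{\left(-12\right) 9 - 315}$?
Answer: $- \frac{473}{423} \approx -1.1182$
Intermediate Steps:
$\frac{462 + 11}{\left(-12\right) 9 - 315} = \frac{473}{-108 - 315} = \frac{473}{-423} = 473 \left(- \frac{1}{423}\right) = - \frac{473}{423}$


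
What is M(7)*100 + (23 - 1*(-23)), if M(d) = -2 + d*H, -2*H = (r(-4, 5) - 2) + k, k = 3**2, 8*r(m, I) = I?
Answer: -11291/4 ≈ -2822.8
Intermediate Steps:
r(m, I) = I/8
k = 9
H = -61/16 (H = -(((1/8)*5 - 2) + 9)/2 = -((5/8 - 2) + 9)/2 = -(-11/8 + 9)/2 = -1/2*61/8 = -61/16 ≈ -3.8125)
M(d) = -2 - 61*d/16 (M(d) = -2 + d*(-61/16) = -2 - 61*d/16)
M(7)*100 + (23 - 1*(-23)) = (-2 - 61/16*7)*100 + (23 - 1*(-23)) = (-2 - 427/16)*100 + (23 + 23) = -459/16*100 + 46 = -11475/4 + 46 = -11291/4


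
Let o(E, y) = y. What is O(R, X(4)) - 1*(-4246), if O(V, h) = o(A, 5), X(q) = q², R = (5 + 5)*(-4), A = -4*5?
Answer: 4251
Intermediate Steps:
A = -20
R = -40 (R = 10*(-4) = -40)
O(V, h) = 5
O(R, X(4)) - 1*(-4246) = 5 - 1*(-4246) = 5 + 4246 = 4251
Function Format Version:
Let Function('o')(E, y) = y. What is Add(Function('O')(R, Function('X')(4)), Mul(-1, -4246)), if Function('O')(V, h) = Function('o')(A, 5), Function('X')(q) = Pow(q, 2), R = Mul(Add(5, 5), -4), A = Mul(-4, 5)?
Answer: 4251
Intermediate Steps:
A = -20
R = -40 (R = Mul(10, -4) = -40)
Function('O')(V, h) = 5
Add(Function('O')(R, Function('X')(4)), Mul(-1, -4246)) = Add(5, Mul(-1, -4246)) = Add(5, 4246) = 4251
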